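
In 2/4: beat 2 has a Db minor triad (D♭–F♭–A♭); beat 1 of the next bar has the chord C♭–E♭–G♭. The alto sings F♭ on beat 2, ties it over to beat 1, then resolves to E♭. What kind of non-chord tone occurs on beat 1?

Suspension.

The harmony at that moment is C♭ major triad (C♭, E♭, G♭); F♭ is not a chord tone.
It is held over (the same pitch as the preceding F♭) and left by step down to E♭.
Held over from the previous chord and resolving down by step — a suspension.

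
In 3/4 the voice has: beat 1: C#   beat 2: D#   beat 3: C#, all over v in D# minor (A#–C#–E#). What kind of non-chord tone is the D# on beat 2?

The harmony at that moment is A# minor triad (A#, C#, E#); D# is not a chord tone.
It is approached by step up from C# and left by step down to C#.
Step away and step back to the same note — a neighbor tone (upper neighbor).

Upper neighbor tone.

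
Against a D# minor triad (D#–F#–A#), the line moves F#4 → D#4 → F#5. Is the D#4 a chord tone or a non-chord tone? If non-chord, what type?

Chord tone (the root of D# minor triad).

D# minor triad contains D#, F#, A#; D# is the root, so it is a chord tone.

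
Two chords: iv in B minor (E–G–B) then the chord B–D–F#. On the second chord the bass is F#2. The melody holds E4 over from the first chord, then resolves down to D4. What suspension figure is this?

At the second chord the bass is F#2. The suspended E4 lies a seventh above the bass; after resolving down by step to D4, the interval above the bass becomes a sixth.
Suspension figures are named by those two intervals: 7–6.

7–6 suspension.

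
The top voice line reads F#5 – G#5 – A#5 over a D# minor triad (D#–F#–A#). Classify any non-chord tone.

G#5 is a passing tone.

The harmony at that moment is D# minor triad (D#, F#, A#); G#5 is not a chord tone.
It is approached by step up from F#5 and left by step up to A#5.
Step in, step out in the same direction — a passing tone.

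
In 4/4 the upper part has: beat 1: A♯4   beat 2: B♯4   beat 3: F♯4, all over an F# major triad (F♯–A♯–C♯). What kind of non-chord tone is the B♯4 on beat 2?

Escape tone.

The harmony at that moment is F♯ major triad (F♯, A♯, C♯); B♯4 is not a chord tone.
It is approached by step up from A♯4 and left by leap down to F♯4.
Step in, leap out, on a weak beat — an escape tone.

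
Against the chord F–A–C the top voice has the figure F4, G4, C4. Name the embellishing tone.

The harmony at that moment is F major triad (F, A, C); G4 is not a chord tone.
It is approached by step up from F4 and left by leap down to C4.
Step in, leap out — an escape tone.

G4 is an escape tone.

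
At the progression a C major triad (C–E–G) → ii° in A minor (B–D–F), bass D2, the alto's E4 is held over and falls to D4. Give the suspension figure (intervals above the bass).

At the second chord the bass is D2. The suspended E4 lies a ninth above the bass; after resolving down by step to D4, the interval above the bass becomes an octave.
Suspension figures are named by those two intervals: 9–8.

9–8 suspension.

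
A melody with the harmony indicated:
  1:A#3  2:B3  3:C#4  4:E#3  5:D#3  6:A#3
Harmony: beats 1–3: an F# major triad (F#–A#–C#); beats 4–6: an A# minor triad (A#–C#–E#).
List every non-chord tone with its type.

The harmony at that moment is F# major triad (F#, A#, C#); B3 is not a chord tone.
It is approached by step up from A#3 and left by step up to C#4.
Step in, step out in the same direction — a passing tone.
The harmony at that moment is A# minor triad (A#, C#, E#); D#3 is not a chord tone.
It is approached by step down from E#3 and left by leap up to A#3.
Step in, leap out — an escape tone.

B3 (beat 2) — passing tone; D#3 (beat 5) — escape tone.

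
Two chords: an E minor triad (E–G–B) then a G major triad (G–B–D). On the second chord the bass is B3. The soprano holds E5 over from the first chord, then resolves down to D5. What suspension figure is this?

At the second chord the bass is B3. The suspended E5 lies a fourth above the bass; after resolving down by step to D5, the interval above the bass becomes a third.
Suspension figures are named by those two intervals: 4–3.

4–3 suspension.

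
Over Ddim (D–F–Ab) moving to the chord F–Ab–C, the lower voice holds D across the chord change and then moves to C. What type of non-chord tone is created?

D is a suspension.

The harmony at that moment is F minor triad (F, Ab, C); D is not a chord tone.
It is held over (the same pitch as the preceding D) and left by step down to C.
Held over from the previous chord and resolving down by step — a suspension.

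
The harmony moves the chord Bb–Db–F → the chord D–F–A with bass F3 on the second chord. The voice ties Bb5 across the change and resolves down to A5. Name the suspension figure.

4–3 suspension.

At the second chord the bass is F3. The suspended Bb5 lies a fourth above the bass; after resolving down by step to A5, the interval above the bass becomes a third.
Suspension figures are named by those two intervals: 4–3.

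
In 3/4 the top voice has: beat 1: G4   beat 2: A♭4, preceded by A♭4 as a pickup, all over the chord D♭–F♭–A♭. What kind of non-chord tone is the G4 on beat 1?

The harmony at that moment is D♭ minor triad (D♭, F♭, A♭); G4 is not a chord tone.
It is approached by step down from A♭4 and left by step up to A♭4.
Step away and step back to the same note — a neighbor tone (lower neighbor).

Lower neighbor tone.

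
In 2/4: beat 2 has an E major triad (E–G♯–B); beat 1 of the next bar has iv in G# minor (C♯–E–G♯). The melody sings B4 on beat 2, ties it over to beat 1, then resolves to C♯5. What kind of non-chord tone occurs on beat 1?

The harmony at that moment is C♯ minor triad (C♯, E, G♯); B4 is not a chord tone.
It is held over (the same pitch as the preceding B4) and left by step up to C♯5.
Held over from the previous chord and resolving up by step — a retardation.

Retardation.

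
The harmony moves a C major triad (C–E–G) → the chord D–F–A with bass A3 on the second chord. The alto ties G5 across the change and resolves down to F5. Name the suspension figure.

7–6 suspension.

At the second chord the bass is A3. The suspended G5 lies a seventh above the bass; after resolving down by step to F5, the interval above the bass becomes a sixth.
Suspension figures are named by those two intervals: 7–6.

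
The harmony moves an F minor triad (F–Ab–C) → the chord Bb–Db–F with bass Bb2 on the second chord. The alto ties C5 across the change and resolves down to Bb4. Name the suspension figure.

At the second chord the bass is Bb2. The suspended C5 lies a ninth above the bass; after resolving down by step to Bb4, the interval above the bass becomes an octave.
Suspension figures are named by those two intervals: 9–8.

9–8 suspension.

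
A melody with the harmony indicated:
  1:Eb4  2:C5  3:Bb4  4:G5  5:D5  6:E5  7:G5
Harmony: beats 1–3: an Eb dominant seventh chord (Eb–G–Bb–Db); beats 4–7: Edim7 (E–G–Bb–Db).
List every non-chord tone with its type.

C5 (beat 2) — appoggiatura; D5 (beat 5) — appoggiatura.

The harmony at that moment is Eb dominant seventh chord (Eb, G, Bb, Db); C5 is not a chord tone.
It is approached by leap up from Eb4 and left by step down to Bb4.
Leap in, step out — an appoggiatura.
The harmony at that moment is E diminished seventh chord (E, G, Bb, Db); D5 is not a chord tone.
It is approached by leap down from G5 and left by step up to E5.
Leap in, step out — an appoggiatura.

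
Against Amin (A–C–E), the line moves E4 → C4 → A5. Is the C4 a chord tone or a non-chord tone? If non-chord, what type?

Chord tone (the third of A minor triad).

A minor triad contains A, C, E; C is the third, so it is a chord tone.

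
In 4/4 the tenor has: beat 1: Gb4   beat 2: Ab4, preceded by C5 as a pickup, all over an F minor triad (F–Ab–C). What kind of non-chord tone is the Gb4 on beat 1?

The harmony at that moment is F minor triad (F, Ab, C); Gb4 is not a chord tone.
It is approached by leap down from C5 and left by step up to Ab4.
Leap in, step out, metrically accented — an appoggiatura.

Appoggiatura.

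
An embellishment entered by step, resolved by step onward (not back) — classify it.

Approach: by step. Departure: by step, continuing in the same direction.
Stepwise on both sides with no change of direction means the note fills in the space between two different chord tones — a passing tone. (Had it turned back to its starting note it would be a neighbor tone instead.)

Passing tone.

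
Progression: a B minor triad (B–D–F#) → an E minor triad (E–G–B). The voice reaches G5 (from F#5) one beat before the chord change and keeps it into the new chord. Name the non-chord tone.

The harmony at that moment is B minor triad (B, D, F#); G5 is not a chord tone.
It is approached by step up from F#5 and then sustained as the same pitch into the next harmony.
Arriving early and becoming a chord tone when the harmony changes — an anticipation.

G5 is an anticipation.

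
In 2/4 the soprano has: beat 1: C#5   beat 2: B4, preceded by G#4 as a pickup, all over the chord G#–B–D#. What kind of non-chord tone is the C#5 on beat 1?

The harmony at that moment is G# minor triad (G#, B, D#); C#5 is not a chord tone.
It is approached by leap up from G#4 and left by step down to B4.
Leap in, step out, metrically accented — an appoggiatura.

Appoggiatura.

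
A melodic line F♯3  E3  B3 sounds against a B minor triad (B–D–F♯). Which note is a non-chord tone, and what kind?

The harmony at that moment is B minor triad (B, D, F♯); E3 is not a chord tone.
It is approached by step down from F♯3 and left by leap up to B3.
Step in, leap out — an escape tone.

E3 is an escape tone.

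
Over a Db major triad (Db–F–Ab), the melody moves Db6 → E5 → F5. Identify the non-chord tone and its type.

E5 is an appoggiatura.

The harmony at that moment is Db major triad (Db, F, Ab); E5 is not a chord tone.
It is approached by leap down from Db6 and left by step up to F5.
Leap in, step out — an appoggiatura.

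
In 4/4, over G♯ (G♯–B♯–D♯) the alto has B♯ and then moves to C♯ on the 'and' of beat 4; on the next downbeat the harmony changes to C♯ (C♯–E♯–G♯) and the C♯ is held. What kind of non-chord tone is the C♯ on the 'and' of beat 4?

The harmony at that moment is G♯ major triad (G♯, B♯, D♯); C♯ is not a chord tone.
It is approached by step up from B♯ and then sustained as the same pitch into the next harmony.
Arriving early and becoming a chord tone when the harmony changes — an anticipation.

Anticipation.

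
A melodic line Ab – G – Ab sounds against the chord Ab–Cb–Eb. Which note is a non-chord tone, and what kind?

G is a neighbor tone.

The harmony at that moment is Ab minor triad (Ab, Cb, Eb); G is not a chord tone.
It is approached by step down from Ab and left by step up to Ab.
Step away and step back to the same note — a neighbor tone (lower neighbor).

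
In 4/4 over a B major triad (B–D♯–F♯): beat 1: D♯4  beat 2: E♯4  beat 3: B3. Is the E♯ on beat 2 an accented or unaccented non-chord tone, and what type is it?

Unaccented escape tone.

The harmony at that moment is B major triad (B, D♯, F♯); E♯4 is not a chord tone.
It is approached by step up from D♯4 and left by leap down to B3.
Step in, leap out — an escape tone.
It falls on a weak beat, so it is unaccented.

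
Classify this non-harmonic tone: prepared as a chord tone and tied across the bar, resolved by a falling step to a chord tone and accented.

Approach: by preparation — the pitch is first a chord tone, then held (tied or repeated) while the harmony changes under it. Departure: down by step. Metric position: strong.
A prepared dissonance that resolves downward by step — a suspension. (The same figure resolving upward would be a retardation.)

Suspension.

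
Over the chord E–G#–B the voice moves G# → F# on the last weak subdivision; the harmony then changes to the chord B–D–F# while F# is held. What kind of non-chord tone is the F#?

The harmony at that moment is E major triad (E, G#, B); F# is not a chord tone.
It is approached by step down from G# and then sustained as the same pitch into the next harmony.
Arriving early and becoming a chord tone when the harmony changes — an anticipation.

F# is an anticipation.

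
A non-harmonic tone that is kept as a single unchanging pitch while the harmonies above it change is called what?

Pedal tone.

Approach: none. Departure: none — a single pitch is sustained while the chords change around it, passing through harmonies that do not contain it.
No melodic motion at all; the dissonance is created entirely by the moving harmonies against the stationary note — a pedal tone (pedal point).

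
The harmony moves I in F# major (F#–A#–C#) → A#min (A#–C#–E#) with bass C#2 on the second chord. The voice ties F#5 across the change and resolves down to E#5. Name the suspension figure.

4–3 suspension.

At the second chord the bass is C#2. The suspended F#5 lies a fourth above the bass; after resolving down by step to E#5, the interval above the bass becomes a third.
Suspension figures are named by those two intervals: 4–3.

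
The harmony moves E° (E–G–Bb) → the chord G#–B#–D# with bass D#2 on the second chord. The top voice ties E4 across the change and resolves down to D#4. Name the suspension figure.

9–8 suspension.

At the second chord the bass is D#2. The suspended E4 lies a ninth above the bass; after resolving down by step to D#4, the interval above the bass becomes an octave.
Suspension figures are named by those two intervals: 9–8.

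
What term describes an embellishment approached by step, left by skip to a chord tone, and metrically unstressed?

Approach: by step. Departure: by leap. Metric position: weak.
Step in, leap out, from a weak position — an escape tone (échappée). (It is the mirror image of the appoggiatura, which leaps in and steps out on a strong beat.)

Escape tone.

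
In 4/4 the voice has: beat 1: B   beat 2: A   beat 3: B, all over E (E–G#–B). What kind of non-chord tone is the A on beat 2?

The harmony at that moment is E major triad (E, G#, B); A is not a chord tone.
It is approached by step down from B and left by step up to B.
Step away and step back to the same note — a neighbor tone (lower neighbor).

Lower neighbor tone.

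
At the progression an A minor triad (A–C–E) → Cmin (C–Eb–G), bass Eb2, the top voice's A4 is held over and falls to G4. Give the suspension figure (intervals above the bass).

4–3 suspension.

At the second chord the bass is Eb2. The suspended A4 lies a fourth above the bass; after resolving down by step to G4, the interval above the bass becomes a third.
Suspension figures are named by those two intervals: 4–3.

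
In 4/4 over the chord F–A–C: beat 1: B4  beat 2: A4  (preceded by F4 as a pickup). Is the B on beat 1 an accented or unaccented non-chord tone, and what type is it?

The harmony at that moment is F major triad (F, A, C); B4 is not a chord tone.
It is approached by leap up from F4 and left by step down to A4.
Leap in, step out — an appoggiatura.
It falls on the downbeat, so it is accented.

Accented appoggiatura.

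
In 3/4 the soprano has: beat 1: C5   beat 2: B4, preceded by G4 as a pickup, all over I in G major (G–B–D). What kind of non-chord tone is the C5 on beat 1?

Appoggiatura.

The harmony at that moment is G major triad (G, B, D); C5 is not a chord tone.
It is approached by leap up from G4 and left by step down to B4.
Leap in, step out, metrically accented — an appoggiatura.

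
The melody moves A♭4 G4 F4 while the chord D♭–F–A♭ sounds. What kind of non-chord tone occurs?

The harmony at that moment is D♭ major triad (D♭, F, A♭); G4 is not a chord tone.
It is approached by step down from A♭4 and left by step down to F4.
Step in, step out in the same direction — a passing tone.

G4 is a passing tone.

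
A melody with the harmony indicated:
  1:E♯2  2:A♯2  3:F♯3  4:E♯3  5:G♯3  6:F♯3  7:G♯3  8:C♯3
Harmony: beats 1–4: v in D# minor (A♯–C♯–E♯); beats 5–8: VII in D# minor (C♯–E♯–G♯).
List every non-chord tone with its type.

The harmony at that moment is A♯ minor triad (A♯, C♯, E♯); F♯3 is not a chord tone.
It is approached by leap up from A♯2 and left by step down to E♯3.
Leap in, step out — an appoggiatura.
The harmony at that moment is C♯ major triad (C♯, E♯, G♯); F♯3 is not a chord tone.
It is approached by step down from G♯3 and left by step up to G♯3.
Step away and step back to the same note — a neighbor tone (lower neighbor).

F♯3 (beat 3) — appoggiatura; F♯3 (beat 6) — neighbor tone.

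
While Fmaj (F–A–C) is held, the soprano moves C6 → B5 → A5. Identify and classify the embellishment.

B5 is a passing tone.

The harmony at that moment is F major triad (F, A, C); B5 is not a chord tone.
It is approached by step down from C6 and left by step down to A5.
Step in, step out in the same direction — a passing tone.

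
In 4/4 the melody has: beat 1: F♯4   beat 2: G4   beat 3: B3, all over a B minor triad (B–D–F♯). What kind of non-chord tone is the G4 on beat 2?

Escape tone.

The harmony at that moment is B minor triad (B, D, F♯); G4 is not a chord tone.
It is approached by step up from F♯4 and left by leap down to B3.
Step in, leap out, on a weak beat — an escape tone.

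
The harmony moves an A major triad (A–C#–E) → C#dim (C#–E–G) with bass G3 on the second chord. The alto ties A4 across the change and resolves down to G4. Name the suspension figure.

At the second chord the bass is G3. The suspended A4 lies a ninth above the bass; after resolving down by step to G4, the interval above the bass becomes an octave.
Suspension figures are named by those two intervals: 9–8.

9–8 suspension.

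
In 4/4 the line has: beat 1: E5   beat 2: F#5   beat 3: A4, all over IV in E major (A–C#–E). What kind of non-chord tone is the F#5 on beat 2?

Escape tone.

The harmony at that moment is A major triad (A, C#, E); F#5 is not a chord tone.
It is approached by step up from E5 and left by leap down to A4.
Step in, leap out, on a weak beat — an escape tone.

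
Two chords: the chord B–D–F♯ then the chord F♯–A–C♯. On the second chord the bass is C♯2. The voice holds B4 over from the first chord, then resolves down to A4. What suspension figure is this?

7–6 suspension.

At the second chord the bass is C♯2. The suspended B4 lies a seventh above the bass; after resolving down by step to A4, the interval above the bass becomes a sixth.
Suspension figures are named by those two intervals: 7–6.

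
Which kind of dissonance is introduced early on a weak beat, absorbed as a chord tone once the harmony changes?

Anticipation.

Approach: ahead of the chord change (typically by step), so it is dissonant against the current harmony. Departure: none — the same pitch is restated or held and is a chord tone of the new harmony.
Dissonant first, consonant once the harmony catches up: the note simply arrives early — an anticipation. (The reverse timing, consonant first and dissonant after the change, would be a suspension or retardation.)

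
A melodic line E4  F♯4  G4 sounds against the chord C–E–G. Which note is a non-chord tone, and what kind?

F♯4 is a passing tone.

The harmony at that moment is C major triad (C, E, G); F♯4 is not a chord tone.
It is approached by step up from E4 and left by step up to G4.
Step in, step out in the same direction — a passing tone.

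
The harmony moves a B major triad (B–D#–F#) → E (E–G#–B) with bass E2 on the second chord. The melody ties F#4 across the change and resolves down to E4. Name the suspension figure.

At the second chord the bass is E2. The suspended F#4 lies a ninth above the bass; after resolving down by step to E4, the interval above the bass becomes an octave.
Suspension figures are named by those two intervals: 9–8.

9–8 suspension.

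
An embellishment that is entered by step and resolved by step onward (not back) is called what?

Passing tone.

Approach: by step. Departure: by step, continuing in the same direction.
Stepwise on both sides with no change of direction means the note fills in the space between two different chord tones — a passing tone. (Had it turned back to its starting note it would be a neighbor tone instead.)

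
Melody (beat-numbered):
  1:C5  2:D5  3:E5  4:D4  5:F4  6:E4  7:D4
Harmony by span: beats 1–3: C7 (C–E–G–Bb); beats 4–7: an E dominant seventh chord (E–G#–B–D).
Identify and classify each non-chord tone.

The harmony at that moment is C dominant seventh chord (C, E, G, Bb); D5 is not a chord tone.
It is approached by step up from C5 and left by step up to E5.
Step in, step out in the same direction — a passing tone.
The harmony at that moment is E dominant seventh chord (E, G#, B, D); F4 is not a chord tone.
It is approached by leap up from D4 and left by step down to E4.
Leap in, step out — an appoggiatura.

D5 (beat 2) — passing tone; F4 (beat 5) — appoggiatura.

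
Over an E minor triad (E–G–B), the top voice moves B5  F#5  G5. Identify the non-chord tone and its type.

The harmony at that moment is E minor triad (E, G, B); F#5 is not a chord tone.
It is approached by leap down from B5 and left by step up to G5.
Leap in, step out — an appoggiatura.

F#5 is an appoggiatura.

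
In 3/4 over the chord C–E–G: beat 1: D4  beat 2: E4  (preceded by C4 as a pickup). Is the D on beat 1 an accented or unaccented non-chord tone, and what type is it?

Accented passing tone.

The harmony at that moment is C major triad (C, E, G); D4 is not a chord tone.
It is approached by step up from C4 and left by step up to E4.
Step in, step out in the same direction — a passing tone.
It falls on the downbeat, so it is accented.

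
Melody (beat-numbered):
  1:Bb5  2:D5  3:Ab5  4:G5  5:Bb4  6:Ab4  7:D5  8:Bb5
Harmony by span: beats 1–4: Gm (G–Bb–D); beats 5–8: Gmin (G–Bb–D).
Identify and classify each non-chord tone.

The harmony at that moment is G minor triad (G, Bb, D); Ab5 is not a chord tone.
It is approached by leap up from D5 and left by step down to G5.
Leap in, step out — an appoggiatura.
The harmony at that moment is G minor triad (G, Bb, D); Ab4 is not a chord tone.
It is approached by step down from Bb4 and left by leap up to D5.
Step in, leap out — an escape tone.

Ab5 (beat 3) — appoggiatura; Ab4 (beat 6) — escape tone.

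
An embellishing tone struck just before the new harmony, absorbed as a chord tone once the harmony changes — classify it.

Anticipation.

Approach: ahead of the chord change (typically by step), so it is dissonant against the current harmony. Departure: none — the same pitch is restated or held and is a chord tone of the new harmony.
Dissonant first, consonant once the harmony catches up: the note simply arrives early — an anticipation. (The reverse timing, consonant first and dissonant after the change, would be a suspension or retardation.)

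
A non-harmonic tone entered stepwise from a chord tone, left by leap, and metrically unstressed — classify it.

Escape tone.

Approach: by step. Departure: by leap. Metric position: weak.
Step in, leap out, from a weak position — an escape tone (échappée). (It is the mirror image of the appoggiatura, which leaps in and steps out on a strong beat.)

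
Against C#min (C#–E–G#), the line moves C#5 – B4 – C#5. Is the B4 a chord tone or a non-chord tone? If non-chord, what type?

Non-chord tone — a neighbor tone.

The harmony at that moment is C# minor triad (C#, E, G#); B4 is not a chord tone.
It is approached by step down from C#5 and left by step up to C#5.
Step away and step back to the same note — a neighbor tone (lower neighbor).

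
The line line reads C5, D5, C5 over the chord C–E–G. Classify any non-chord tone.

D5 is a neighbor tone.

The harmony at that moment is C major triad (C, E, G); D5 is not a chord tone.
It is approached by step up from C5 and left by step down to C5.
Step away and step back to the same note — a neighbor tone (upper neighbor).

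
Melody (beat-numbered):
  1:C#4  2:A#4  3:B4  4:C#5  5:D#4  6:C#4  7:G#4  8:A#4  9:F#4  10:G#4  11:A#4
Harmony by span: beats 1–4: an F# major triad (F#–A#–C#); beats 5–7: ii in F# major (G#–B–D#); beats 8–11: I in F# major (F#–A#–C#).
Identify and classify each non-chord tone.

B4 (beat 3) — passing tone; C#4 (beat 6) — escape tone; G#4 (beat 10) — passing tone.

The harmony at that moment is F# major triad (F#, A#, C#); B4 is not a chord tone.
It is approached by step up from A#4 and left by step up to C#5.
Step in, step out in the same direction — a passing tone.
The harmony at that moment is G# minor triad (G#, B, D#); C#4 is not a chord tone.
It is approached by step down from D#4 and left by leap up to G#4.
Step in, leap out — an escape tone.
The harmony at that moment is F# major triad (F#, A#, C#); G#4 is not a chord tone.
It is approached by step up from F#4 and left by step up to A#4.
Step in, step out in the same direction — a passing tone.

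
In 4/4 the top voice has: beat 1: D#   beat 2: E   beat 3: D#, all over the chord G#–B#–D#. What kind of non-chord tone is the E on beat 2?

The harmony at that moment is G# major triad (G#, B#, D#); E is not a chord tone.
It is approached by step up from D# and left by step down to D#.
Step away and step back to the same note — a neighbor tone (upper neighbor).

Upper neighbor tone.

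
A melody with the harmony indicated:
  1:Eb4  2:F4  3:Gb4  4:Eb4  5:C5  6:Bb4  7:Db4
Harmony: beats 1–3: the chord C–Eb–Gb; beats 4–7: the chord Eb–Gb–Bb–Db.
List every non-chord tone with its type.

The harmony at that moment is C diminished triad (C, Eb, Gb); F4 is not a chord tone.
It is approached by step up from Eb4 and left by step up to Gb4.
Step in, step out in the same direction — a passing tone.
The harmony at that moment is Eb minor seventh chord (Eb, Gb, Bb, Db); C5 is not a chord tone.
It is approached by leap up from Eb4 and left by step down to Bb4.
Leap in, step out — an appoggiatura.

F4 (beat 2) — passing tone; C5 (beat 5) — appoggiatura.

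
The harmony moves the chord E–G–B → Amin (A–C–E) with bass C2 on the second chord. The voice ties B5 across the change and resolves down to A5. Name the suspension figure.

7–6 suspension.

At the second chord the bass is C2. The suspended B5 lies a seventh above the bass; after resolving down by step to A5, the interval above the bass becomes a sixth.
Suspension figures are named by those two intervals: 7–6.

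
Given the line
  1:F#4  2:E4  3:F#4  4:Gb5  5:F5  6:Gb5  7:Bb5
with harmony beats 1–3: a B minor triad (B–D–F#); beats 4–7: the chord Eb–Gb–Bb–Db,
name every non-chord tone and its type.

The harmony at that moment is B minor triad (B, D, F#); E4 is not a chord tone.
It is approached by step down from F#4 and left by step up to F#4.
Step away and step back to the same note — a neighbor tone (lower neighbor).
The harmony at that moment is Eb minor seventh chord (Eb, Gb, Bb, Db); F5 is not a chord tone.
It is approached by step down from Gb5 and left by step up to Gb5.
Step away and step back to the same note — a neighbor tone (lower neighbor).

E4 (beat 2) — neighbor tone; F5 (beat 5) — neighbor tone.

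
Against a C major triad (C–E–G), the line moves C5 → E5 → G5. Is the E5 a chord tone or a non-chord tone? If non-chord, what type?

Chord tone (the third of C major triad).

C major triad contains C, E, G; E is the third, so it is a chord tone.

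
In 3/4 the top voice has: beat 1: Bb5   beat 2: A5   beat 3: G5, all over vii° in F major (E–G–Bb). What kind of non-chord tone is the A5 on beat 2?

The harmony at that moment is E diminished triad (E, G, Bb); A5 is not a chord tone.
It is approached by step down from Bb5 and left by step down to G5.
Step in, step out in the same direction — a passing tone.

Passing tone.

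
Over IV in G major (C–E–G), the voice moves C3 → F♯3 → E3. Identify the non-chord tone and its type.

F♯3 is an appoggiatura.

The harmony at that moment is C major triad (C, E, G); F♯3 is not a chord tone.
It is approached by leap up from C3 and left by step down to E3.
Leap in, step out — an appoggiatura.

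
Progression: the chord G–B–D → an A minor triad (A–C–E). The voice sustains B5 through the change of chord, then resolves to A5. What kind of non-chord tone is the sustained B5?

B5 is a suspension.

The harmony at that moment is A minor triad (A, C, E); B5 is not a chord tone.
It is held over (the same pitch as the preceding B5) and left by step down to A5.
Held over from the previous chord and resolving down by step — a suspension.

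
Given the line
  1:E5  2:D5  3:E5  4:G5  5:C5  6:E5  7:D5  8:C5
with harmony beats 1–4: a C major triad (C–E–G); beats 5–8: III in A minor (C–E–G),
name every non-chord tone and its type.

D5 (beat 2) — neighbor tone; D5 (beat 7) — passing tone.

The harmony at that moment is C major triad (C, E, G); D5 is not a chord tone.
It is approached by step down from E5 and left by step up to E5.
Step away and step back to the same note — a neighbor tone (lower neighbor).
The harmony at that moment is C major triad (C, E, G); D5 is not a chord tone.
It is approached by step down from E5 and left by step down to C5.
Step in, step out in the same direction — a passing tone.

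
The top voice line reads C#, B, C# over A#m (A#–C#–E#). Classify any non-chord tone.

B is a neighbor tone.

The harmony at that moment is A# minor triad (A#, C#, E#); B is not a chord tone.
It is approached by step down from C# and left by step up to C#.
Step away and step back to the same note — a neighbor tone (lower neighbor).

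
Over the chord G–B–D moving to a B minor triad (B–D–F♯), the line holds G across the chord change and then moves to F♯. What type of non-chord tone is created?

The harmony at that moment is B minor triad (B, D, F♯); G is not a chord tone.
It is held over (the same pitch as the preceding G) and left by step down to F♯.
Held over from the previous chord and resolving down by step — a suspension.

G is a suspension.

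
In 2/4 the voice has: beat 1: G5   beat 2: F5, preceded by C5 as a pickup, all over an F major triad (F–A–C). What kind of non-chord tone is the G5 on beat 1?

Appoggiatura.

The harmony at that moment is F major triad (F, A, C); G5 is not a chord tone.
It is approached by leap up from C5 and left by step down to F5.
Leap in, step out, metrically accented — an appoggiatura.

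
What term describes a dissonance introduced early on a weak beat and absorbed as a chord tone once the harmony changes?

Anticipation.

Approach: ahead of the chord change (typically by step), so it is dissonant against the current harmony. Departure: none — the same pitch is restated or held and is a chord tone of the new harmony.
Dissonant first, consonant once the harmony catches up: the note simply arrives early — an anticipation. (The reverse timing, consonant first and dissonant after the change, would be a suspension or retardation.)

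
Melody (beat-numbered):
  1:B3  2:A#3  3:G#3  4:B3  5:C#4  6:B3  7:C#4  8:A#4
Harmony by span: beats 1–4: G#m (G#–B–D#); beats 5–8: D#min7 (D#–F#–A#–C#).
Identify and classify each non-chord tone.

A#3 (beat 2) — passing tone; B3 (beat 6) — neighbor tone.

The harmony at that moment is G# minor triad (G#, B, D#); A#3 is not a chord tone.
It is approached by step down from B3 and left by step down to G#3.
Step in, step out in the same direction — a passing tone.
The harmony at that moment is D# minor seventh chord (D#, F#, A#, C#); B3 is not a chord tone.
It is approached by step down from C#4 and left by step up to C#4.
Step away and step back to the same note — a neighbor tone (lower neighbor).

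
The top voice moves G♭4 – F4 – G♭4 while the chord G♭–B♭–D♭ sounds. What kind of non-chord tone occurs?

F4 is a neighbor tone.

The harmony at that moment is G♭ major triad (G♭, B♭, D♭); F4 is not a chord tone.
It is approached by step down from G♭4 and left by step up to G♭4.
Step away and step back to the same note — a neighbor tone (lower neighbor).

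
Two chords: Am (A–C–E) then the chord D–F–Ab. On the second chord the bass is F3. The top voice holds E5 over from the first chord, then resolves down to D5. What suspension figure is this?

7–6 suspension.

At the second chord the bass is F3. The suspended E5 lies a seventh above the bass; after resolving down by step to D5, the interval above the bass becomes a sixth.
Suspension figures are named by those two intervals: 7–6.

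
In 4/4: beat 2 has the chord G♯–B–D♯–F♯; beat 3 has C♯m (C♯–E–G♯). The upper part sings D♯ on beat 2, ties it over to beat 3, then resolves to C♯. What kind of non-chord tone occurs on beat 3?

The harmony at that moment is C♯ minor triad (C♯, E, G♯); D♯ is not a chord tone.
It is held over (the same pitch as the preceding D♯) and left by step down to C♯.
Held over from the previous chord and resolving down by step — a suspension.

Suspension.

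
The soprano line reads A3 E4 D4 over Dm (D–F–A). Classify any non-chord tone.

The harmony at that moment is D minor triad (D, F, A); E4 is not a chord tone.
It is approached by leap up from A3 and left by step down to D4.
Leap in, step out — an appoggiatura.

E4 is an appoggiatura.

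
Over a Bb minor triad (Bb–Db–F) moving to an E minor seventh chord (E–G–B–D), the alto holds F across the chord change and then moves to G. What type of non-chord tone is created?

The harmony at that moment is E minor seventh chord (E, G, B, D); F is not a chord tone.
It is held over (the same pitch as the preceding F) and left by step up to G.
Held over from the previous chord and resolving up by step — a retardation.

F is a retardation.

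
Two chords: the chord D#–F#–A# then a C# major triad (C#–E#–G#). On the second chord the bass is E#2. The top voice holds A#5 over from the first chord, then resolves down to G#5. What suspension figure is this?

At the second chord the bass is E#2. The suspended A#5 lies a fourth above the bass; after resolving down by step to G#5, the interval above the bass becomes a third.
Suspension figures are named by those two intervals: 4–3.

4–3 suspension.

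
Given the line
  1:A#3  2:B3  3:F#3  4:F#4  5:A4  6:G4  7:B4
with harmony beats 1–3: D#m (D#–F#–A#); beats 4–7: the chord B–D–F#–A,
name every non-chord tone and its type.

The harmony at that moment is D# minor triad (D#, F#, A#); B3 is not a chord tone.
It is approached by step up from A#3 and left by leap down to F#3.
Step in, leap out — an escape tone.
The harmony at that moment is B minor seventh chord (B, D, F#, A); G4 is not a chord tone.
It is approached by step down from A4 and left by leap up to B4.
Step in, leap out — an escape tone.

B3 (beat 2) — escape tone; G4 (beat 6) — escape tone.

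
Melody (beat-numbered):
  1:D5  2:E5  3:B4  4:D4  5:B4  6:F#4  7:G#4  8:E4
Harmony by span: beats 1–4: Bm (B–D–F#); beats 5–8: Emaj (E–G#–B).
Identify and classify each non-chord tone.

E5 (beat 2) — escape tone; F#4 (beat 6) — appoggiatura.

The harmony at that moment is B minor triad (B, D, F#); E5 is not a chord tone.
It is approached by step up from D5 and left by leap down to B4.
Step in, leap out — an escape tone.
The harmony at that moment is E major triad (E, G#, B); F#4 is not a chord tone.
It is approached by leap down from B4 and left by step up to G#4.
Leap in, step out — an appoggiatura.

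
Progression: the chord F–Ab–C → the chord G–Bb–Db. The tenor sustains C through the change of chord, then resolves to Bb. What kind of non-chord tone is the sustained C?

The harmony at that moment is G diminished triad (G, Bb, Db); C is not a chord tone.
It is held over (the same pitch as the preceding C) and left by step down to Bb.
Held over from the previous chord and resolving down by step — a suspension.

C is a suspension.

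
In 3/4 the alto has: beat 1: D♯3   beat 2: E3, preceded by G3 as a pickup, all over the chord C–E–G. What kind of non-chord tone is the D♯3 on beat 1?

The harmony at that moment is C major triad (C, E, G); D♯3 is not a chord tone.
It is approached by leap down from G3 and left by step up to E3.
Leap in, step out, metrically accented — an appoggiatura.

Appoggiatura.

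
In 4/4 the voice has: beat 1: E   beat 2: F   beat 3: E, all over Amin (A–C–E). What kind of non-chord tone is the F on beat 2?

Upper neighbor tone.

The harmony at that moment is A minor triad (A, C, E); F is not a chord tone.
It is approached by step up from E and left by step down to E.
Step away and step back to the same note — a neighbor tone (upper neighbor).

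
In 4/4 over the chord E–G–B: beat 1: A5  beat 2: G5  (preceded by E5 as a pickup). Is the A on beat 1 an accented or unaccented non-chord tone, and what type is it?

Accented appoggiatura.

The harmony at that moment is E minor triad (E, G, B); A5 is not a chord tone.
It is approached by leap up from E5 and left by step down to G5.
Leap in, step out — an appoggiatura.
It falls on the downbeat, so it is accented.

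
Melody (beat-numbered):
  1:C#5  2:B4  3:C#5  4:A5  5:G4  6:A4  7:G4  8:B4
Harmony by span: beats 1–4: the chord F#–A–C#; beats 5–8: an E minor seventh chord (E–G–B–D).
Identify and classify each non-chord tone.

The harmony at that moment is F# minor triad (F#, A, C#); B4 is not a chord tone.
It is approached by step down from C#5 and left by step up to C#5.
Step away and step back to the same note — a neighbor tone (lower neighbor).
The harmony at that moment is E minor seventh chord (E, G, B, D); A4 is not a chord tone.
It is approached by step up from G4 and left by step down to G4.
Step away and step back to the same note — a neighbor tone (upper neighbor).

B4 (beat 2) — neighbor tone; A4 (beat 6) — neighbor tone.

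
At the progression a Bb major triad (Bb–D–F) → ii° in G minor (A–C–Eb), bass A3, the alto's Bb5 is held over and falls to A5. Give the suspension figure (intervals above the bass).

9–8 suspension.

At the second chord the bass is A3. The suspended Bb5 lies a ninth above the bass; after resolving down by step to A5, the interval above the bass becomes an octave.
Suspension figures are named by those two intervals: 9–8.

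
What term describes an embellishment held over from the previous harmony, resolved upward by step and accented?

Retardation.

Approach: by preparation — the pitch is first a chord tone, then held (tied or repeated) while the harmony changes under it. Departure: up by step. Metric position: strong.
A prepared dissonance that resolves upward by step — a retardation. (The same figure resolving downward would be a suspension.)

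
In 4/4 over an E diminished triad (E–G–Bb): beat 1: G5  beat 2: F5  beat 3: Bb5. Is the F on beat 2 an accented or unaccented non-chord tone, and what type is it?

The harmony at that moment is E diminished triad (E, G, Bb); F5 is not a chord tone.
It is approached by step down from G5 and left by leap up to Bb5.
Step in, leap out — an escape tone.
It falls on a weak beat, so it is unaccented.

Unaccented escape tone.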